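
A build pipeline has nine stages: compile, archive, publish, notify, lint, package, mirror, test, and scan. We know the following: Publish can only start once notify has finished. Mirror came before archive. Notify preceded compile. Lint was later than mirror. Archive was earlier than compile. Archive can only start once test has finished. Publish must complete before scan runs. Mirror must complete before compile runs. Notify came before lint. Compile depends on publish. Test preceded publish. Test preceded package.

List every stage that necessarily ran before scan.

Directly stated before scan: publish.
Notify reaches scan via notify → publish → scan.
Test reaches scan via test → publish → scan.
No chain forces lint (or any of the others) ahead of scan.

notify, publish, test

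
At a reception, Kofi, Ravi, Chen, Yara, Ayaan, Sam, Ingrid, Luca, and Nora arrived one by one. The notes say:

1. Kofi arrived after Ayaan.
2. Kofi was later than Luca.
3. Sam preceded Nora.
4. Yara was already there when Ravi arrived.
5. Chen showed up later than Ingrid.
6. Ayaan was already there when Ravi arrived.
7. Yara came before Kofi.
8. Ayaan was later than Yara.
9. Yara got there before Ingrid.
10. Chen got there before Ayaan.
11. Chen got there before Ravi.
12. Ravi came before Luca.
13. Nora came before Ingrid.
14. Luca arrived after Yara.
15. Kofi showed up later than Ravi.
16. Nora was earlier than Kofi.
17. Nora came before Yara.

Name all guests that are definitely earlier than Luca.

Ayaan, Chen, Ingrid, Nora, Ravi, Sam, Yara

Directly stated before Luca: Ravi and Yara.
Ayaan reaches Luca via Ayaan → Ravi → Luca.
Chen reaches Luca via Chen → Ravi → Luca.
Ingrid reaches Luca via Ingrid → Chen → Ravi → Luca.
Likewise Nora and Sam each reach Luca by chaining the stated constraints.
No chain forces Kofi ahead of Luca.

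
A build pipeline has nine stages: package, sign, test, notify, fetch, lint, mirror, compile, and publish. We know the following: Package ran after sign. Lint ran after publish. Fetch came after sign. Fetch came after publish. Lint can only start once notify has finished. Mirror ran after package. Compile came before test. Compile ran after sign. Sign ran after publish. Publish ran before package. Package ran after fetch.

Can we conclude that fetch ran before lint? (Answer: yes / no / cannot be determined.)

cannot be determined

No chain of stated constraints runs from fetch to lint, and none runs from lint to fetch either.
So the relative order of fetch and lint is not fixed by the given facts.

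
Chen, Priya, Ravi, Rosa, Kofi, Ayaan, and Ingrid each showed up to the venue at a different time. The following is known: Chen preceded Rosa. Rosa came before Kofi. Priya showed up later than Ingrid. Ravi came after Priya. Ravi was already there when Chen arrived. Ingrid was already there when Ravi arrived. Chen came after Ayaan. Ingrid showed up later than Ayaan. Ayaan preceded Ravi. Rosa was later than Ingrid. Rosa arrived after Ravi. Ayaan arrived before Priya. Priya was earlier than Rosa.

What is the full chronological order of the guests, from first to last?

The constraints fix every adjacent pair, so only one ordering works:
Ayaan → Ingrid → Priya → Ravi → Chen → Rosa → Kofi.

Ayaan, Ingrid, Priya, Ravi, Chen, Rosa, Kofi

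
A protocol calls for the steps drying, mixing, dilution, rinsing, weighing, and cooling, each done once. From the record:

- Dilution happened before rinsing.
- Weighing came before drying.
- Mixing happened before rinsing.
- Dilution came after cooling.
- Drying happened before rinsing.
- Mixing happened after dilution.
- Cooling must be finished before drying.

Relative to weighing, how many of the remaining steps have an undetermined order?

3

Forced after weighing: drying and rinsing.
That leaves cooling, dilution, and mixing with no forced order relative to weighing — 3.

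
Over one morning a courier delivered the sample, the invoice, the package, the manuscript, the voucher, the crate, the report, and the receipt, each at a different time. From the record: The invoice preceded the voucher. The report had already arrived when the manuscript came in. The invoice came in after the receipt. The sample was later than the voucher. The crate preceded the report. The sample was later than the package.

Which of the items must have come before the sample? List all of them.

Directly stated before the sample: the package and the voucher.
The invoice reaches the sample via the invoice → the voucher → the sample.
The receipt reaches the sample via the receipt → the invoice → the voucher → the sample.
No chain forces the crate (or any of the others) ahead of the sample.

the invoice, the package, the receipt, the voucher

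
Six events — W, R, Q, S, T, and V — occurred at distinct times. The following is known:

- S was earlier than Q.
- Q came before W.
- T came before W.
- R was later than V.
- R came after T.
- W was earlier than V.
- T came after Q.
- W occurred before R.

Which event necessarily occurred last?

R

Every other event has a chain of constraints placing it before R, so R is last.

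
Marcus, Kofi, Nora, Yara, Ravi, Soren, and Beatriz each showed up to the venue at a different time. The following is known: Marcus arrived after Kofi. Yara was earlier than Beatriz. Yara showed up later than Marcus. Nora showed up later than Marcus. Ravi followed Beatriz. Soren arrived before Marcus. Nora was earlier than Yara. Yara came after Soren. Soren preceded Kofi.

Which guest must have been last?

Every other guest has a chain of constraints placing them before Ravi, so Ravi is last.

Ravi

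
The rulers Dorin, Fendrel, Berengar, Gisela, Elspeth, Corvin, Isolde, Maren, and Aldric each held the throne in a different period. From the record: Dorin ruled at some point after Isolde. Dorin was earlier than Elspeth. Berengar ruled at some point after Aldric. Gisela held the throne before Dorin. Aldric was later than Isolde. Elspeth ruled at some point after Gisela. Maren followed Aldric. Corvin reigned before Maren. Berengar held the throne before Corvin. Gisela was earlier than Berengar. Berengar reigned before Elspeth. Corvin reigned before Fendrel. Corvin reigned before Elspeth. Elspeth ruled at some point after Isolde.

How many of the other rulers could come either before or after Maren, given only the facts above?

Forced before Maren: Aldric, Berengar, Corvin, Gisela, and Isolde.
That leaves Dorin, Elspeth, and Fendrel with no forced order relative to Maren — 3.

3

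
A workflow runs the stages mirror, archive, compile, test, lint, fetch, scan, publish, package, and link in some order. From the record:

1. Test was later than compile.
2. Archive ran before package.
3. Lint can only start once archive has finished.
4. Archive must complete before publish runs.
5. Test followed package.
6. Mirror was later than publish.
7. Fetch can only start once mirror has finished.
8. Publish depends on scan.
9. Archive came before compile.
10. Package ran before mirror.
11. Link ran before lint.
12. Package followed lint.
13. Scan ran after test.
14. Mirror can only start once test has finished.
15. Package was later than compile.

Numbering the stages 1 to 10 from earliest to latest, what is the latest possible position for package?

Package must come before fetch, mirror, publish, scan, and test — 5 stages forced after it.
Everything else can be placed before package in some valid order, so package can sit as late as position 10 − 5 = 5.

5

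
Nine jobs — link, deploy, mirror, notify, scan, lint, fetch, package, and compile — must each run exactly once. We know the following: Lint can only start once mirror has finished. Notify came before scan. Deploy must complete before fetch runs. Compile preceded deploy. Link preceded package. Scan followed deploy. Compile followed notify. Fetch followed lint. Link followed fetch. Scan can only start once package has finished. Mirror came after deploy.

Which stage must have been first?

Notify has a chain of constraints placing it before every other stage, so notify must be first.

notify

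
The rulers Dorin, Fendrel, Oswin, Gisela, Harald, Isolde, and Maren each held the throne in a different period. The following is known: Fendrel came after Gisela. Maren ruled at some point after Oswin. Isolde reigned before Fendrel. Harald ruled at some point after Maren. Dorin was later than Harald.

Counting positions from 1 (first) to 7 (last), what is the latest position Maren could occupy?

Maren must come before Dorin and Harald — 2 rulers forced after them.
Everything else can be placed before Maren in some valid order, so Maren can sit as late as position 7 − 2 = 5.

5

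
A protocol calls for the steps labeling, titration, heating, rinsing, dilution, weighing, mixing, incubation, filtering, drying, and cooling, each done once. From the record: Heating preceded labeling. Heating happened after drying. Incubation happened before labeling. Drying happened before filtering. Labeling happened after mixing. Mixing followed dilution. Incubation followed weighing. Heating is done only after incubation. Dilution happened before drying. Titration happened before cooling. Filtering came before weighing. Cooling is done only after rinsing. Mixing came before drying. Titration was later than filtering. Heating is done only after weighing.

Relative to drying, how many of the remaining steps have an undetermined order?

1

Forced before drying: dilution and mixing; forced after drying: cooling, filtering, heating, incubation, labeling, titration, and weighing.
That leaves rinsing with no forced order relative to drying — 1.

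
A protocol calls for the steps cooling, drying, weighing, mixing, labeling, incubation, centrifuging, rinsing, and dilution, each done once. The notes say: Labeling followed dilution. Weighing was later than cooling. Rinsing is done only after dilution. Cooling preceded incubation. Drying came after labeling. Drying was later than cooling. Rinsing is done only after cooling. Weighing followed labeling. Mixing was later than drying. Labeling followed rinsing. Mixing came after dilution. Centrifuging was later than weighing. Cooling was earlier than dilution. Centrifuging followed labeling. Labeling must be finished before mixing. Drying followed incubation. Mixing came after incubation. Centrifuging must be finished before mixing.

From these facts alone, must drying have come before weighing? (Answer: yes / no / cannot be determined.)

No chain of stated constraints runs from drying to weighing, and none runs from weighing to drying either.
So the relative order of drying and weighing is not fixed by the given facts.

cannot be determined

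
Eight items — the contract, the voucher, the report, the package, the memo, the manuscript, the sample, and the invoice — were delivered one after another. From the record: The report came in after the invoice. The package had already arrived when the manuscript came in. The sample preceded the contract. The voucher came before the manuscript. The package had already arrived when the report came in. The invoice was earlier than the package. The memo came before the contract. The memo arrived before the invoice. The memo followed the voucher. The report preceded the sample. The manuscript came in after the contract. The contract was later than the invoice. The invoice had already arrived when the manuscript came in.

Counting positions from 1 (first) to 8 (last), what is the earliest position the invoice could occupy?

3

The memo and the voucher must both come before the invoice — 2 forced predecessors.
Nothing else is forced ahead of the invoice, so its earliest slot is position 2 + 1 = 3.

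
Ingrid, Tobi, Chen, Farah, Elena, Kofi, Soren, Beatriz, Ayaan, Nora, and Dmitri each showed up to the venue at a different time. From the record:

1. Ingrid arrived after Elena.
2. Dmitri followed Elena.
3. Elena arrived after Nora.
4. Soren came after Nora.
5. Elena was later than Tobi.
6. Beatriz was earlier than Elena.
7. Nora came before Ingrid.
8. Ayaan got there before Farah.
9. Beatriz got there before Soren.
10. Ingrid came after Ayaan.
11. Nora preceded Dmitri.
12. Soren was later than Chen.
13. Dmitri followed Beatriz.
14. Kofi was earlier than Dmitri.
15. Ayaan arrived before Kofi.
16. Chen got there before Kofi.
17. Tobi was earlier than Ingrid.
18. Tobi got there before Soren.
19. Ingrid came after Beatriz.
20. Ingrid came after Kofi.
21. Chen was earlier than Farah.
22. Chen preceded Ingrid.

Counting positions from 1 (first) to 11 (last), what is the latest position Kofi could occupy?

Kofi must come before Dmitri and Ingrid — 2 guests forced after them.
Everything else can be placed before Kofi in some valid order, so Kofi can sit as late as position 11 − 2 = 9.

9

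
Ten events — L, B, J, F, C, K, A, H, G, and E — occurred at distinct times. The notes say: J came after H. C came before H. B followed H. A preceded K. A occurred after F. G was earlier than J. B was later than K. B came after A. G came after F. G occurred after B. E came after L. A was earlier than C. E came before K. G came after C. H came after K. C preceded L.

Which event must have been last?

Every other event has a chain of constraints placing it before J, so J is last.

J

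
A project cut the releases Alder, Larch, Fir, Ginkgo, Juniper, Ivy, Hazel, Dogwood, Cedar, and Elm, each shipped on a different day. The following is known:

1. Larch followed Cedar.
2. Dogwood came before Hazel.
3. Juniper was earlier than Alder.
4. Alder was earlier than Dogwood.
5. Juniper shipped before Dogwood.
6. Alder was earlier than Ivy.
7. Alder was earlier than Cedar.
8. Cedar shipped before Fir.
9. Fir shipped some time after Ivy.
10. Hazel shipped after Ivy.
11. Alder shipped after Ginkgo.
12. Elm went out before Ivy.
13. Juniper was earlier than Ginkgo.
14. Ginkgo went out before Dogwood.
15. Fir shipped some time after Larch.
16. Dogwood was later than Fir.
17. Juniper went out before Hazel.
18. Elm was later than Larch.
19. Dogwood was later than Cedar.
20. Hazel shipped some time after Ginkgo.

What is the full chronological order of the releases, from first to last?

Juniper, Ginkgo, Alder, Cedar, Larch, Elm, Ivy, Fir, Dogwood, Hazel

The constraints fix every adjacent pair, so only one ordering works:
Juniper → Ginkgo → Alder → Cedar → Larch → Elm → Ivy → Fir → Dogwood → Hazel.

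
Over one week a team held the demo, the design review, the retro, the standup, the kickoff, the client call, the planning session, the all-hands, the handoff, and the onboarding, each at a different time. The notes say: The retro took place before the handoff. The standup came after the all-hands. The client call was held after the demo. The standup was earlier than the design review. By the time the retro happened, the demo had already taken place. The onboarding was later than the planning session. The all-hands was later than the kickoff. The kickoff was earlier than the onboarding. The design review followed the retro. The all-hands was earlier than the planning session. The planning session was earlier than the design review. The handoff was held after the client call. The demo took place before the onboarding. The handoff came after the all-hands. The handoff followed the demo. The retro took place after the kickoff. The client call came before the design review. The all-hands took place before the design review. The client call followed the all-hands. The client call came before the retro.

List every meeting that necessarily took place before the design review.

Directly stated before the design review: the all-hands, the client call, the planning session, the retro, and the standup.
The demo reaches the design review via the demo → the retro → the design review.
The kickoff reaches the design review via the kickoff → the all-hands → the design review.

the all-hands, the client call, the demo, the kickoff, the planning session, the retro, the standup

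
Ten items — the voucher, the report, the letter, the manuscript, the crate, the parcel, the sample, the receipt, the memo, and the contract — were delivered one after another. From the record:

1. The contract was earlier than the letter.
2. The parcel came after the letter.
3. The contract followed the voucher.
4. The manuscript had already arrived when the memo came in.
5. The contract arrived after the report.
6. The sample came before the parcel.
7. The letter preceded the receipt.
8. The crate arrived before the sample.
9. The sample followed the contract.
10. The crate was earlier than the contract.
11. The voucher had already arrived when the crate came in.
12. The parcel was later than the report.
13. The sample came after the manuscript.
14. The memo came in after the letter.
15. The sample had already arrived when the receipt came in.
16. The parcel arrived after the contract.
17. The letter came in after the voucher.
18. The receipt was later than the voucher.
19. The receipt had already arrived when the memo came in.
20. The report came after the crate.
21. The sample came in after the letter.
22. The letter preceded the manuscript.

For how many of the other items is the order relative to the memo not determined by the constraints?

Forced before the memo: the contract, the crate, the letter, the manuscript, the receipt, the report, the sample, and the voucher.
That leaves the parcel with no forced order relative to the memo — 1.

1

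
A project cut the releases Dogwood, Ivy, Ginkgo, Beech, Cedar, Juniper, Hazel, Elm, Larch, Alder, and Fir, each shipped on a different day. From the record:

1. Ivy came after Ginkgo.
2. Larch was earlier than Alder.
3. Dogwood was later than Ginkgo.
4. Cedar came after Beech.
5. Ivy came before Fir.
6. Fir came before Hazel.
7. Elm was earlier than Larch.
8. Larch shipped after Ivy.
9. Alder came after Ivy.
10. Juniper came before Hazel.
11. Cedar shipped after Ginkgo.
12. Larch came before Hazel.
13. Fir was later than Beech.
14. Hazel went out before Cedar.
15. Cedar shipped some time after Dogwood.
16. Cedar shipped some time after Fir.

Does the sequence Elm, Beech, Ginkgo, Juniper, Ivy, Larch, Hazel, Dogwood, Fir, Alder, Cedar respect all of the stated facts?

no

The constraints require Fir before Hazel, but in the proposed sequence Hazel appears ahead of Fir. That one violation is enough.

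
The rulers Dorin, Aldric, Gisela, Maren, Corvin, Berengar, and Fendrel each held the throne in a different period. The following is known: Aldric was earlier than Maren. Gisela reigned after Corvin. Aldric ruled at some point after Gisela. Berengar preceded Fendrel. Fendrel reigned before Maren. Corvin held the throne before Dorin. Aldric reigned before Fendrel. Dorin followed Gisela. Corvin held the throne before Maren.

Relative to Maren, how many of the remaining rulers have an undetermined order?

1

Forced before Maren: Aldric, Berengar, Corvin, Fendrel, and Gisela.
That leaves Dorin with no forced order relative to Maren — 1.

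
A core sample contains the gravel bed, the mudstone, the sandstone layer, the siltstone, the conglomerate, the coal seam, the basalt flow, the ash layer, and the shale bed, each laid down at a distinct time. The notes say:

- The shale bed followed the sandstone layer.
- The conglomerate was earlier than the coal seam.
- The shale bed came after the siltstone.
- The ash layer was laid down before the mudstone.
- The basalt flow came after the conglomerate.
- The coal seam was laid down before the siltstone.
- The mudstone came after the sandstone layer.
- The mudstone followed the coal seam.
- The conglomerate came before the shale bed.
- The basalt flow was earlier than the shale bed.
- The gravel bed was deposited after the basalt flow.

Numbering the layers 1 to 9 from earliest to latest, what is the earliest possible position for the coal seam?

The conglomerate must come before the coal seam — 1 forced predecessor.
Nothing else is forced ahead of the coal seam, so its earliest slot is position 1 + 1 = 2.

2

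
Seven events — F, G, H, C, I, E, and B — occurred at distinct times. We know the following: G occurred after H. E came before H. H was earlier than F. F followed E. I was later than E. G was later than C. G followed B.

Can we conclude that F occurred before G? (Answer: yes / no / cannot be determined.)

cannot be determined

No chain of stated constraints runs from F to G, and none runs from G to F either.
So the relative order of F and G is not fixed by the given facts.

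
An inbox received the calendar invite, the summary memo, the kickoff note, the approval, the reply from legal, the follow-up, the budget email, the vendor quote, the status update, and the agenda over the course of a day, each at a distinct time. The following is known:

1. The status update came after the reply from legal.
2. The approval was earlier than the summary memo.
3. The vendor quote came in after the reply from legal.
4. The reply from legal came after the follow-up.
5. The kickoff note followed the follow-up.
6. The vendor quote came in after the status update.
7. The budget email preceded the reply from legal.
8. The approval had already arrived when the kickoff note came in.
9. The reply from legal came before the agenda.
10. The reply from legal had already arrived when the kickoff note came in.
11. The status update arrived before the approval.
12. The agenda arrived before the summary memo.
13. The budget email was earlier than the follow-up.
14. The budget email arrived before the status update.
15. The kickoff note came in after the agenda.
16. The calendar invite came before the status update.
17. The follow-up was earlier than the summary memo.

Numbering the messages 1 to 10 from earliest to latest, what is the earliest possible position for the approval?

6

The budget email, the calendar invite, the follow-up, the reply from legal, and the status update must all come before the approval — 5 forced predecessors.
Nothing else is forced ahead of the approval, so its earliest slot is position 5 + 1 = 6.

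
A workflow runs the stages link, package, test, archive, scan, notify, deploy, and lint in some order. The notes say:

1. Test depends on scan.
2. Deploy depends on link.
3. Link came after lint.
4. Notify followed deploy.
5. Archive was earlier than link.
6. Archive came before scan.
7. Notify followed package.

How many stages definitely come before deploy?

3

Directly stated before deploy: link.
Archive reaches deploy via archive → link → deploy.
Lint reaches deploy via lint → link → deploy.
No chain forces test (or any of the others) ahead of deploy.
That's archive, link, and lint — 3 in all.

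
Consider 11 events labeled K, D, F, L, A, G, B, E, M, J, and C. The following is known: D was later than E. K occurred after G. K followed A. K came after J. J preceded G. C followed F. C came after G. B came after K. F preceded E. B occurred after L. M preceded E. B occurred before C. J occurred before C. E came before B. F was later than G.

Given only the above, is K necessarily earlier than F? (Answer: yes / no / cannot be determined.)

cannot be determined

No chain of stated constraints runs from K to F, and none runs from F to K either.
So the relative order of K and F is not fixed by the given facts.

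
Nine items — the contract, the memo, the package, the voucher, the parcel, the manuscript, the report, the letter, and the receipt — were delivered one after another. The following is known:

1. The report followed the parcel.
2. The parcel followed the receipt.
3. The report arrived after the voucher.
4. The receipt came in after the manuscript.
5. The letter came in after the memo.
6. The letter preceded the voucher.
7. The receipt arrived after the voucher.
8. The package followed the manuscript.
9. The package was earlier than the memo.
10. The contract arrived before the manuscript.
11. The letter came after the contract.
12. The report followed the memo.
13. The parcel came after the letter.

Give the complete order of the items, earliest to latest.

the contract, the manuscript, the package, the memo, the letter, the voucher, the receipt, the parcel, the report

The constraints fix every adjacent pair, so only one ordering works:
the contract → the manuscript → the package → the memo → the letter → the voucher → the receipt → the parcel → the report.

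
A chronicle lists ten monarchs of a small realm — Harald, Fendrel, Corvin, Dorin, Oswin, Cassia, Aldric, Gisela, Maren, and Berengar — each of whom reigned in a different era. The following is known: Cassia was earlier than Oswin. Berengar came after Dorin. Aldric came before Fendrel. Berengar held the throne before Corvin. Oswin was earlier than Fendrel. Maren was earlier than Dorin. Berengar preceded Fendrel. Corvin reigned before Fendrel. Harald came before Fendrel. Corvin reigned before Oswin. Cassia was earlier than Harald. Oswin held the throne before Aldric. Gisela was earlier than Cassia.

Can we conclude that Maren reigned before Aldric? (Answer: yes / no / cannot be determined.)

Chain the constraints: Maren → Dorin → Berengar → Corvin → Oswin → Aldric. Each link is directly stated, so Maren comes before Aldric.

yes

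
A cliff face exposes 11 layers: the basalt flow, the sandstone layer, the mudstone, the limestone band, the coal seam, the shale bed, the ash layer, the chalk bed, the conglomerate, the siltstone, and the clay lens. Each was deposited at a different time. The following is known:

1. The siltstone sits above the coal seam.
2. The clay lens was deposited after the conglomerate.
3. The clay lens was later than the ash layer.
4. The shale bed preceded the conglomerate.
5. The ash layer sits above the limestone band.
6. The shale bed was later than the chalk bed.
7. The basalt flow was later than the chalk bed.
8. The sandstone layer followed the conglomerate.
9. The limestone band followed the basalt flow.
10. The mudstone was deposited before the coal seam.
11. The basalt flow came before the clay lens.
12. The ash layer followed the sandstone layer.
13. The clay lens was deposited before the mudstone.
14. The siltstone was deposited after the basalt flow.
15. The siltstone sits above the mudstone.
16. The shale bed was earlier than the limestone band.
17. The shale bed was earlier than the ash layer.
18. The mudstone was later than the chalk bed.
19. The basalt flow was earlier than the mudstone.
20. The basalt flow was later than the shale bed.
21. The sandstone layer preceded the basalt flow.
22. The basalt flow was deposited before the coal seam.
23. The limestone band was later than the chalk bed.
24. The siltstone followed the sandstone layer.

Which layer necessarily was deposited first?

the chalk bed

The chalk bed has a chain of constraints placing it before every other layer, so the chalk bed must be first.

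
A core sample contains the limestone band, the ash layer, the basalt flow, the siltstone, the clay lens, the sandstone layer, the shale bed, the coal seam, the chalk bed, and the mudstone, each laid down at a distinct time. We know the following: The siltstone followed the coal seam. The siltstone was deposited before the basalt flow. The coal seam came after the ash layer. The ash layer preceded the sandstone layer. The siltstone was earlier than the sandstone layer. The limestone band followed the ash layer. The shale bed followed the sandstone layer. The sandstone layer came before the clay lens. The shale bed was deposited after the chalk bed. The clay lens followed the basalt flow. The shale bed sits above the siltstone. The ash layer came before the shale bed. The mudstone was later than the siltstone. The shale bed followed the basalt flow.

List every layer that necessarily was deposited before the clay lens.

Directly stated before the clay lens: the basalt flow and the sandstone layer.
The ash layer reaches the clay lens via the ash layer → the sandstone layer → the clay lens.
The coal seam reaches the clay lens via the coal seam → the siltstone → the sandstone layer → the clay lens.
The siltstone reaches the clay lens via the siltstone → the sandstone layer → the clay lens.
No chain forces the chalk bed (or any of the others) ahead of the clay lens.

the ash layer, the basalt flow, the coal seam, the sandstone layer, the siltstone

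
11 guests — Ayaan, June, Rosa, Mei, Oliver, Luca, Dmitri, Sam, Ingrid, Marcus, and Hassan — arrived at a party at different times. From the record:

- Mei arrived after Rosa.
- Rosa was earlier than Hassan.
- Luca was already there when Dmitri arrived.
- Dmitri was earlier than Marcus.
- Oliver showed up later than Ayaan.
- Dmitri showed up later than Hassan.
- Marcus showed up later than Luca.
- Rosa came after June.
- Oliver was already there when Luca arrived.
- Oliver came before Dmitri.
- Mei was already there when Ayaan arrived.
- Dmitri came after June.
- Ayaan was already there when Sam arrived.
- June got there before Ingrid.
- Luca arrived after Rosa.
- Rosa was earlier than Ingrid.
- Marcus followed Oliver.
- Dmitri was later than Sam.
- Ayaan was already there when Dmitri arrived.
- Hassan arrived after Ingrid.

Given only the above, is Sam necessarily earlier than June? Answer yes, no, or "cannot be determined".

no

Tracing the constraints gives June → Rosa → Mei → Ayaan → Sam, so June must come before Sam.
That means Sam cannot be before June.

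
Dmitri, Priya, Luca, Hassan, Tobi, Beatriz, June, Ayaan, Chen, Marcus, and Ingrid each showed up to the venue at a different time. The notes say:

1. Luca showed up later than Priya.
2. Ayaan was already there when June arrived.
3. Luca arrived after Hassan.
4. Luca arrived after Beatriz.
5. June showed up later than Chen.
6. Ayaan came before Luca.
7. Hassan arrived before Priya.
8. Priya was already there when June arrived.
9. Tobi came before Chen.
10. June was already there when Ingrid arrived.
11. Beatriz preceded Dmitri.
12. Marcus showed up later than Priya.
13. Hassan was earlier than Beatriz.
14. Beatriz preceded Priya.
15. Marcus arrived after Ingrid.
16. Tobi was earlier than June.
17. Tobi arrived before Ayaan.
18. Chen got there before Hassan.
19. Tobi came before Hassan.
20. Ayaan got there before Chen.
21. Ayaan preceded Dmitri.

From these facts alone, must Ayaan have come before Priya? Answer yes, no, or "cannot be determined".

yes

Chain the constraints: Ayaan → Chen → Hassan → Priya. Each link is directly stated, so Ayaan comes before Priya.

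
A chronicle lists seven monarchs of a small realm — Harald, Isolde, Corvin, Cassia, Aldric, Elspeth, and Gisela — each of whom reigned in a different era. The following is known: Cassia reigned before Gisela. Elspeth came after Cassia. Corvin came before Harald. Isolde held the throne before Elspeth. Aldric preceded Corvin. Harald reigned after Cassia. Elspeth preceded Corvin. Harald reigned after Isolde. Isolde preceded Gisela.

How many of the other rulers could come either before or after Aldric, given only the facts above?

Forced after Aldric: Corvin and Harald.
That leaves Cassia, Elspeth, Gisela, and Isolde with no forced order relative to Aldric — 4.

4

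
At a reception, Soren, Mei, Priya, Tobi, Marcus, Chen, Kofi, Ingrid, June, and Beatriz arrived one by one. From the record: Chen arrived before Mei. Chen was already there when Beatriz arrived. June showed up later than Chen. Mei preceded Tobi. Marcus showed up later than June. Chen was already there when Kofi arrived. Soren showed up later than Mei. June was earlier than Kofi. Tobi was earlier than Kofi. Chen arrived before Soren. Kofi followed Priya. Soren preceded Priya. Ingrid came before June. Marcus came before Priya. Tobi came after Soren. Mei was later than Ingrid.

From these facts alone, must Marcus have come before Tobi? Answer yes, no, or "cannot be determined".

cannot be determined

No chain of stated constraints runs from Marcus to Tobi, and none runs from Tobi to Marcus either.
So the relative order of Marcus and Tobi is not fixed by the given facts.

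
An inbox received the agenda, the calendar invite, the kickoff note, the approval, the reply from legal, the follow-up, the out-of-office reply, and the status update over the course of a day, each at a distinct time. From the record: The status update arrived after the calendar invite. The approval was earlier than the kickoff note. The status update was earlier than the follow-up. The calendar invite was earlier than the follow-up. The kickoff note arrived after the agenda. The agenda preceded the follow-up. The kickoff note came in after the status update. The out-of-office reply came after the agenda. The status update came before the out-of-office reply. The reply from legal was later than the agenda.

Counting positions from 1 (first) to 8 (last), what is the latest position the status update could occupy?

The status update must come before the follow-up, the kickoff note, and the out-of-office reply — 3 messages forced after it.
Everything else can be placed before the status update in some valid order, so the status update can sit as late as position 8 − 3 = 5.

5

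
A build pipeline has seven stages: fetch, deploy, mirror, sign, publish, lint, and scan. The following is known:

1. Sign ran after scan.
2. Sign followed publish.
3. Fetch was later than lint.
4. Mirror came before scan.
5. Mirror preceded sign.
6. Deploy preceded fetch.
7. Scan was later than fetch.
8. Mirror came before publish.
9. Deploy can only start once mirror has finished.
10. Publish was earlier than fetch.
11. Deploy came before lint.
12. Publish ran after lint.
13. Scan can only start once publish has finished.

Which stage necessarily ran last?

Every other stage has a chain of constraints placing it before sign, so sign is last.

sign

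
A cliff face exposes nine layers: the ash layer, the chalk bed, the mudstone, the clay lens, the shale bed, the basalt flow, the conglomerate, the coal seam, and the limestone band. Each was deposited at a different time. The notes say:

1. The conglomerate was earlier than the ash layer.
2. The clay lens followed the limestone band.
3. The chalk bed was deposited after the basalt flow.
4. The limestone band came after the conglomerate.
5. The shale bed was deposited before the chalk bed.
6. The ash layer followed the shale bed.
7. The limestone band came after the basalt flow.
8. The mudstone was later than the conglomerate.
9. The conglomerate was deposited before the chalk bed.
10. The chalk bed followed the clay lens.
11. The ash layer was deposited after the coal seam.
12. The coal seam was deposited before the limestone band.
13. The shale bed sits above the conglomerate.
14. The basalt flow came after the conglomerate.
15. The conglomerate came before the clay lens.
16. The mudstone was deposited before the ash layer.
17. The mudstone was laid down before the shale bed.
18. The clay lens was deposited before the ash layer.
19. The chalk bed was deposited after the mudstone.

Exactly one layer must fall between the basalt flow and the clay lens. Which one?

Tracing the constraints gives the basalt flow → the limestone band → the clay lens, so the limestone band sits after the basalt flow and before the clay lens.
No other layer is forced both after the basalt flow and before the clay lens.

the limestone band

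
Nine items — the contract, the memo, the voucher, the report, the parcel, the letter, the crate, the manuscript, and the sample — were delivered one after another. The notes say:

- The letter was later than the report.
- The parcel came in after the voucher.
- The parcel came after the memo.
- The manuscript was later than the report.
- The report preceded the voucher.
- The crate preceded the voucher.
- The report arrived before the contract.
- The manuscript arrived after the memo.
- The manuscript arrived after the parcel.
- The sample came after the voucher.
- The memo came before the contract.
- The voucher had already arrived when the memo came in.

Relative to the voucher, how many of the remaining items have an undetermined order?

Forced before the voucher: the crate and the report; forced after the voucher: the contract, the manuscript, the memo, the parcel, and the sample.
That leaves the letter with no forced order relative to the voucher — 1.

1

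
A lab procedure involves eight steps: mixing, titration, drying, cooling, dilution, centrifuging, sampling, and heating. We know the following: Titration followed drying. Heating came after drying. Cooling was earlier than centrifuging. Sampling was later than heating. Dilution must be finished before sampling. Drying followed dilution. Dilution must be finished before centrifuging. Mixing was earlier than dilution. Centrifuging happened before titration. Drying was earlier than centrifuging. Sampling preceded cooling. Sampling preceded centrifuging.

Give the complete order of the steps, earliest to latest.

mixing, dilution, drying, heating, sampling, cooling, centrifuging, titration

The constraints fix every adjacent pair, so only one ordering works:
mixing → dilution → drying → heating → sampling → cooling → centrifuging → titration.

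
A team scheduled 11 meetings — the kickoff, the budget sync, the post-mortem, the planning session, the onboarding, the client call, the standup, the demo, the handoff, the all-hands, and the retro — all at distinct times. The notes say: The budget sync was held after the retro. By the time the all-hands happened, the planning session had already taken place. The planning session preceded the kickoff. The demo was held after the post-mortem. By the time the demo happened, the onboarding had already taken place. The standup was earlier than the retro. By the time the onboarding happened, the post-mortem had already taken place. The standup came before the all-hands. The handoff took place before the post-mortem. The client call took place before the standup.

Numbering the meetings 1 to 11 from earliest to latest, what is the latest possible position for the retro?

The retro must come before the budget sync — 1 meeting forced after it.
Everything else can be placed before the retro in some valid order, so the retro can sit as late as position 11 − 1 = 10.

10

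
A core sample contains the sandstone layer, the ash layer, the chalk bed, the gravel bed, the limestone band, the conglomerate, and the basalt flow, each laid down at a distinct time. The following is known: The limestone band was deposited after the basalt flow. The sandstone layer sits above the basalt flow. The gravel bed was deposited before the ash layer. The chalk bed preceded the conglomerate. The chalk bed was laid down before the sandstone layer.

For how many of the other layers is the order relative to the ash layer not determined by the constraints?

Forced before the ash layer: the gravel bed.
That leaves the basalt flow, the chalk bed, the conglomerate, the limestone band, and the sandstone layer with no forced order relative to the ash layer — 5.

5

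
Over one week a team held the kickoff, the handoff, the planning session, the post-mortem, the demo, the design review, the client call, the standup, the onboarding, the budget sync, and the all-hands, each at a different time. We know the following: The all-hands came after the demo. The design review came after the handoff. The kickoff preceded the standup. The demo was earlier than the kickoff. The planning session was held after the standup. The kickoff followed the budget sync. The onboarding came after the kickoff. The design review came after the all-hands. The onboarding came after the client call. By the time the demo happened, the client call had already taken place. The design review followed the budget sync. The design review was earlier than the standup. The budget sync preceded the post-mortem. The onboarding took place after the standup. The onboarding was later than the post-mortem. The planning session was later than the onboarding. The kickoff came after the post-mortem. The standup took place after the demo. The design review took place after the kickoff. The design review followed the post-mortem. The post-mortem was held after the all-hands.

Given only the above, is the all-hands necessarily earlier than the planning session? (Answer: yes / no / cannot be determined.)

yes

Chain the constraints: the all-hands → the post-mortem → the onboarding → the planning session. Each link is directly stated, so the all-hands comes before the planning session.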